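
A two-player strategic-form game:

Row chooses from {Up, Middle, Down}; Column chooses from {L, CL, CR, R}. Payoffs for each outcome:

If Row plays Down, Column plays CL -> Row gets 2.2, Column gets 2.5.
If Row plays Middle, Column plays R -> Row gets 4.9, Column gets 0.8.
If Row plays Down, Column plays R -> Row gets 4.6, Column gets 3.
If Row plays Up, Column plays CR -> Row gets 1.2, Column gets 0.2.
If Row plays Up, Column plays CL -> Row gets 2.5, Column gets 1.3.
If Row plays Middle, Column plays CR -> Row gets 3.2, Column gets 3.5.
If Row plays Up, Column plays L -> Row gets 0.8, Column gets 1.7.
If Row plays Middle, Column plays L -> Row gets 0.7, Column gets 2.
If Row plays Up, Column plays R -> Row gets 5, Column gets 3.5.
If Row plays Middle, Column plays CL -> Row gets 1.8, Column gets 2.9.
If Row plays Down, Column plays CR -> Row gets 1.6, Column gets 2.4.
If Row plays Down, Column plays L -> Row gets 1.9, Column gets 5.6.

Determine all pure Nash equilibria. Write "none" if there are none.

(Up, R); (Middle, CR); (Down, L)

Row against L: payoffs 0.8, 0.7, 1.9 → best response Down.
Row against CL: payoffs 2.5, 1.8, 2.2 → best response Up.
Row against CR: payoffs 1.2, 3.2, 1.6 → best response Middle.
Row against R: payoffs 5, 4.9, 4.6 → best response Up.
Column against Up: payoffs 1.7, 1.3, 0.2, 3.5 → best response R.
Column against Middle: payoffs 2, 2.9, 3.5, 0.8 → best response CR.
Column against Down: payoffs 5.6, 2.5, 2.4, 3 → best response L.
Mutual best responses: (Up, R); (Middle, CR); (Down, L).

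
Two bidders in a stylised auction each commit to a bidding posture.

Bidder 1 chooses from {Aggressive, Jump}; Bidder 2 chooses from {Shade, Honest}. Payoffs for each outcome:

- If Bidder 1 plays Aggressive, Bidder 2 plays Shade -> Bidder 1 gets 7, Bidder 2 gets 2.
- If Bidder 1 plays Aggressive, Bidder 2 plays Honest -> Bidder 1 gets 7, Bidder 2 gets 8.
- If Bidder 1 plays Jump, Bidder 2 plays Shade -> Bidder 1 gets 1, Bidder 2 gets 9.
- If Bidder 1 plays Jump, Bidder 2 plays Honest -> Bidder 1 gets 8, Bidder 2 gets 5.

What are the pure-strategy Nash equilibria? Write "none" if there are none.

Mark each player's best response to every combination of opponents' strategies; a profile where every player is best-responding is a pure Nash equilibrium.
Bidder 1 against Shade: payoffs 7, 1 → best response Aggressive.
Bidder 1 against Honest: payoffs 7, 8 → best response Jump.
Bidder 2 against Aggressive: payoffs 2, 8 → best response Honest.
Bidder 2 against Jump: payoffs 9, 5 → best response Shade.
No profile is a mutual best response for all players.

There is no pure-strategy Nash equilibrium.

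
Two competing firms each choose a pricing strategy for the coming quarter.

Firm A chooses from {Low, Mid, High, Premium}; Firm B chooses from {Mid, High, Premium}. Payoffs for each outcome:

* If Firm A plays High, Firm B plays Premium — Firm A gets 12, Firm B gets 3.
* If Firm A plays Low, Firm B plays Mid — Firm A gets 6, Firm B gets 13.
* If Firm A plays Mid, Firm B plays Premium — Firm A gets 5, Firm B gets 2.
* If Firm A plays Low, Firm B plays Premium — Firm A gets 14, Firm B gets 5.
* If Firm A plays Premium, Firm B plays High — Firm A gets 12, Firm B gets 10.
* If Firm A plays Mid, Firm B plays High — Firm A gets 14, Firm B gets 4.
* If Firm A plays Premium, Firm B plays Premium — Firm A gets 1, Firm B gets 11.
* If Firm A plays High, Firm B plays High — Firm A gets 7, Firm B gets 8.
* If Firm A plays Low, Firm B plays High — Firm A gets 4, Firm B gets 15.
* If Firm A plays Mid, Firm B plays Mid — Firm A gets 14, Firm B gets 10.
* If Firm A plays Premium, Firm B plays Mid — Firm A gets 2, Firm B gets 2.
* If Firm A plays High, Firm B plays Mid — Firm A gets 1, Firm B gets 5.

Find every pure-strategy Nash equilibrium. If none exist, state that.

(Low, Mid): Firm A can switch to Mid (6 → 14). Not NE.
(Low, High): Firm A can switch to Mid (4 → 14). Not NE.
(Low, Premium): Firm B can switch to Mid (5 → 13). Not NE.
(Mid, Mid): Firm A gets 14, best alternative 6; Firm B gets 10, best alternative 4. No profitable deviation — NE.
(Mid, High): Firm B can switch to Mid (4 → 10). Not NE.
(Mid, Premium): Firm A can switch to Low (5 → 14). Not NE.
(High, Mid): Firm A can switch to Low (1 → 6). Not NE.
(High, High): Firm A can switch to Mid (7 → 14). Not NE.
(High, Premium): Firm A can switch to Low (12 → 14). Not NE.
(Premium, Mid): Firm A can switch to Low (2 → 6). Not NE.
(Premium, High): Firm A can switch to Mid (12 → 14). Not NE.
(Premium, Premium): Firm A can switch to Low (1 → 14). Not NE.

Pure NE: (Mid, Mid)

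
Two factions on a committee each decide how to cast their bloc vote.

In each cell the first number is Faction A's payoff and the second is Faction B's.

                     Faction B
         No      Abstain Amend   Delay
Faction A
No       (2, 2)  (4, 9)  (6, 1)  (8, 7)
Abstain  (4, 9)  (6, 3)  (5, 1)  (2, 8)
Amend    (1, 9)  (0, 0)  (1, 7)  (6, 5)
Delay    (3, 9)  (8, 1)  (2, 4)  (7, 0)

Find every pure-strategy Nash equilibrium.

The unique pure-strategy Nash equilibrium is (Abstain, No).

Faction A against No: payoffs 2, 4, 1, 3 → best response Abstain.
Faction A against Abstain: payoffs 4, 6, 0, 8 → best response Delay.
Faction A against Amend: payoffs 6, 5, 1, 2 → best response No.
Faction A against Delay: payoffs 8, 2, 6, 7 → best response No.
Faction B against No: payoffs 2, 9, 1, 7 → best response Abstain.
Faction B against Abstain: payoffs 9, 3, 1, 8 → best response No.
Faction B against Amend: payoffs 9, 0, 7, 5 → best response No.
Faction B against Delay: payoffs 9, 1, 4, 0 → best response No.
Mutual best responses: (Abstain, No).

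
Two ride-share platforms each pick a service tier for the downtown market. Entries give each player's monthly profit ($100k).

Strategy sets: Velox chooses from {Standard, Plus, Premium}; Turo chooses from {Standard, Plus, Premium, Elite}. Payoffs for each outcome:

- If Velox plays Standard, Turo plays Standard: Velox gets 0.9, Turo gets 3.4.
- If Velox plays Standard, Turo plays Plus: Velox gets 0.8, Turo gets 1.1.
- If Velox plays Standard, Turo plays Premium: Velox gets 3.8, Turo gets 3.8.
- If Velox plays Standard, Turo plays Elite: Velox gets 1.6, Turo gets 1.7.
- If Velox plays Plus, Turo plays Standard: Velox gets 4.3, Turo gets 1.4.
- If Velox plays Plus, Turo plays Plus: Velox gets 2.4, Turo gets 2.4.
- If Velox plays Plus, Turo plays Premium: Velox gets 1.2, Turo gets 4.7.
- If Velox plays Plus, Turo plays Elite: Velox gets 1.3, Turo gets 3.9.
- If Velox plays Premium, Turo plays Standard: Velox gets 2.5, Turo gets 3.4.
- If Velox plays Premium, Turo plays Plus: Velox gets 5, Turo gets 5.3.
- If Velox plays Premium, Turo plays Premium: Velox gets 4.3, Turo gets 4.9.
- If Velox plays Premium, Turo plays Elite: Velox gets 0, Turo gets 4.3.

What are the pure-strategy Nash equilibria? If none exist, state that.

Pure NE: (Premium, Plus)

Velox against Standard: payoffs 0.9, 4.3, 2.5 → best response Plus.
Velox against Plus: payoffs 0.8, 2.4, 5 → best response Premium.
Velox against Premium: payoffs 3.8, 1.2, 4.3 → best response Premium.
Velox against Elite: payoffs 1.6, 1.3, 0 → best response Standard.
Turo against Standard: payoffs 3.4, 1.1, 3.8, 1.7 → best response Premium.
Turo against Plus: payoffs 1.4, 2.4, 4.7, 3.9 → best response Premium.
Turo against Premium: payoffs 3.4, 5.3, 4.9, 4.3 → best response Plus.
Mutual best responses: (Premium, Plus).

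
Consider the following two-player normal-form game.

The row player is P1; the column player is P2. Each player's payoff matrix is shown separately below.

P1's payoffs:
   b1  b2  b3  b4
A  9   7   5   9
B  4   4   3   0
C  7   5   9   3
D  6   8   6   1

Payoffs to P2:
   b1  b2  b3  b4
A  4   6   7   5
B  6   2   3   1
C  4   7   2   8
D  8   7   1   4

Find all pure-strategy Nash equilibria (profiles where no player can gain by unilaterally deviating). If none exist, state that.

P1 against b1: payoffs 9, 4, 7, 6 → best response A.
P1 against b2: payoffs 7, 4, 5, 8 → best response D.
P1 against b3: payoffs 5, 3, 9, 6 → best response C.
P1 against b4: payoffs 9, 0, 3, 1 → best response A.
P2 against A: payoffs 4, 6, 7, 5 → best response b3.
P2 against B: payoffs 6, 2, 3, 1 → best response b1.
P2 against C: payoffs 4, 7, 2, 8 → best response b4.
P2 against D: payoffs 8, 7, 1, 4 → best response b1.
No profile is a mutual best response for all players.

This game has no pure Nash equilibrium.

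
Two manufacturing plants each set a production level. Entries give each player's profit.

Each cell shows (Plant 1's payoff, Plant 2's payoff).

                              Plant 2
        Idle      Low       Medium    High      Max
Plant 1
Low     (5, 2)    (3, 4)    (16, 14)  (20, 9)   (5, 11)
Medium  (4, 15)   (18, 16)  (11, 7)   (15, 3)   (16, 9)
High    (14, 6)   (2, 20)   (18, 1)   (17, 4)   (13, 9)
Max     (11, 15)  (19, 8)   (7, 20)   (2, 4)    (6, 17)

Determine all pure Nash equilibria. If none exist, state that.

none

Mark each player's best response to every combination of opponents' strategies; a profile where every player is best-responding is a pure Nash equilibrium.
Plant 1 against Idle: payoffs 5, 4, 14, 11 → best response High.
Plant 1 against Low: payoffs 3, 18, 2, 19 → best response Max.
Plant 1 against Medium: payoffs 16, 11, 18, 7 → best response High.
Plant 1 against High: payoffs 20, 15, 17, 2 → best response Low.
Plant 1 against Max: payoffs 5, 16, 13, 6 → best response Medium.
Plant 2 against Low: payoffs 2, 4, 14, 9, 11 → best response Medium.
Plant 2 against Medium: payoffs 15, 16, 7, 3, 9 → best response Low.
Plant 2 against High: payoffs 6, 20, 1, 4, 9 → best response Low.
Plant 2 against Max: payoffs 15, 8, 20, 4, 17 → best response Medium.
No profile is a mutual best response for all players.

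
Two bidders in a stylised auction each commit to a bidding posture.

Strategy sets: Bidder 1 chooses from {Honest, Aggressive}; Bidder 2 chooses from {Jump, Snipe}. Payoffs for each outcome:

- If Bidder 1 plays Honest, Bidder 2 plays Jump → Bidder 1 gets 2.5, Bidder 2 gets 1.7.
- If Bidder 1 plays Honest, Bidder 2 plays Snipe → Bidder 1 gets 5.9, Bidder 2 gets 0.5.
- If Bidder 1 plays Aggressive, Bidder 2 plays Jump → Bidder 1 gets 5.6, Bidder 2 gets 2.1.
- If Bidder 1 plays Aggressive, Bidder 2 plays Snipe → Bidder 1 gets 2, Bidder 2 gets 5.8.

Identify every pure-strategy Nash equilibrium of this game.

No pure-strategy Nash equilibrium.

(Honest, Jump): Bidder 1 can switch to Aggressive (2.5 → 5.6). Not NE.
(Honest, Snipe): Bidder 2 can switch to Jump (0.5 → 1.7). Not NE.
(Aggressive, Jump): Bidder 2 can switch to Snipe (2.1 → 5.8). Not NE.
(Aggressive, Snipe): Bidder 1 can switch to Honest (2 → 5.9). Not NE.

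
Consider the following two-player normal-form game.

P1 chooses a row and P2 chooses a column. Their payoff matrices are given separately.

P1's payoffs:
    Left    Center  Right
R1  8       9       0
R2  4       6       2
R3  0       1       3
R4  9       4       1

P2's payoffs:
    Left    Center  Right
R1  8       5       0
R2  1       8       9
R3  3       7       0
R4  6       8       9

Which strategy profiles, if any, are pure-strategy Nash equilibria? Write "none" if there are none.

(R1, Left): P1 can switch to R4 (8 → 9). Not NE.
(R1, Center): P2 can switch to Left (5 → 8). Not NE.
(R1, Right): P1 can switch to R2 (0 → 2). Not NE.
(R2, Left): P1 can switch to R1 (4 → 8). Not NE.
(R2, Center): P1 can switch to R1 (6 → 9). Not NE.
(R2, Right): P1 can switch to R3 (2 → 3). Not NE.
(R3, Left): P1 can switch to R1 (0 → 8). Not NE.
(R3, Center): P1 can switch to R1 (1 → 9). Not NE.
(The remaining 4 profiles each have a profitable deviation by the same check.)

none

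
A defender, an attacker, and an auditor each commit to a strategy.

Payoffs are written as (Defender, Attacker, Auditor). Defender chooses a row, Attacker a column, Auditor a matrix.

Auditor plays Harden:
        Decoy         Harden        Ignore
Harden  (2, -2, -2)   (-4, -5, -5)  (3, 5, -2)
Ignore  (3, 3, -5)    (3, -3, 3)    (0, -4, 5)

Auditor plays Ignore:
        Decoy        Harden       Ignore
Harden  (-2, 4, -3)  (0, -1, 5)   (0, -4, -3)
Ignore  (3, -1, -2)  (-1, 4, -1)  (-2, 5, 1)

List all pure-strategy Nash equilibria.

Defender against (Decoy, Harden): payoffs 2, 3 → best response Ignore.
Defender against (Decoy, Ignore): payoffs -2, 3 → best response Ignore.
Defender against (Harden, Harden): payoffs -4, 3 → best response Ignore.
Defender against (Harden, Ignore): payoffs 0, -1 → best response Harden.
Defender against (Ignore, Harden): payoffs 3, 0 → best response Harden.
Defender against (Ignore, Ignore): payoffs 0, -2 → best response Harden.
Attacker against (Harden, Harden): payoffs -2, -5, 5 → best response Ignore.
Attacker against (Harden, Ignore): payoffs 4, -1, -4 → best response Decoy.
Attacker against (Ignore, Harden): payoffs 3, -3, -4 → best response Decoy.
Attacker against (Ignore, Ignore): payoffs -1, 4, 5 → best response Ignore.
Auditor against (Harden, Decoy): payoffs -2, -3 → best response Harden.
Auditor against (Harden, Harden): payoffs -5, 5 → best response Ignore.
Auditor against (Harden, Ignore): payoffs -2, -3 → best response Harden.
Auditor against (Ignore, Decoy): payoffs -5, -2 → best response Ignore.
Auditor against (Ignore, Harden): payoffs 3, -1 → best response Harden.
Auditor against (Ignore, Ignore): payoffs 5, 1 → best response Harden.
Mutual best responses: (Harden, Ignore, Harden).

The unique pure-strategy Nash equilibrium is (Harden, Ignore, Harden).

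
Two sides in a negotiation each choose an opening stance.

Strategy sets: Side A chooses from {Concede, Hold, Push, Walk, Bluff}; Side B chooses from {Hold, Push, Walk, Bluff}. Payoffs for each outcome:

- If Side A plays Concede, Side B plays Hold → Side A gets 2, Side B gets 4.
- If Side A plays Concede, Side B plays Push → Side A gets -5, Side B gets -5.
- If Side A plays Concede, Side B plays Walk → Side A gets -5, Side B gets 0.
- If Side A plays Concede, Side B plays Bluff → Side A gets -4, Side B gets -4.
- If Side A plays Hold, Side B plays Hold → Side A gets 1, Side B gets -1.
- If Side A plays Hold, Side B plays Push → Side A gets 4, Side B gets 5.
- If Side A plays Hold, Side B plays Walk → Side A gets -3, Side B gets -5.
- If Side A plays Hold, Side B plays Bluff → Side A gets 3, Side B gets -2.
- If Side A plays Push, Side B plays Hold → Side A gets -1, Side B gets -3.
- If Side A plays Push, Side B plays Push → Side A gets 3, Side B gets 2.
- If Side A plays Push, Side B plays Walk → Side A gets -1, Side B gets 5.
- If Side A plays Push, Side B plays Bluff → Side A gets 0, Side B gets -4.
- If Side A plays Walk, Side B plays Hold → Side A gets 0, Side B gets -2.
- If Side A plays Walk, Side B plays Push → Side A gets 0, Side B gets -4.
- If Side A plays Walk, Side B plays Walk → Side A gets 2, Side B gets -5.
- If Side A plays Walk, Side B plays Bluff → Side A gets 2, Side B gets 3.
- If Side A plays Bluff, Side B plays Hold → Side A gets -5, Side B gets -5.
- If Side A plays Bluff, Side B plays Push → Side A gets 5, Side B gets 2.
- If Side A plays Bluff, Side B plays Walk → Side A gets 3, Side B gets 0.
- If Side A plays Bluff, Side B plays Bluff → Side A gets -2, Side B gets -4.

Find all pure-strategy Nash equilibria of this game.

Side A against Hold: payoffs 2, 1, -1, 0, -5 → best response Concede.
Side A against Push: payoffs -5, 4, 3, 0, 5 → best response Bluff.
Side A against Walk: payoffs -5, -3, -1, 2, 3 → best response Bluff.
Side A against Bluff: payoffs -4, 3, 0, 2, -2 → best response Hold.
Side B against Concede: payoffs 4, -5, 0, -4 → best response Hold.
Side B against Hold: payoffs -1, 5, -5, -2 → best response Push.
Side B against Push: payoffs -3, 2, 5, -4 → best response Walk.
Side B against Walk: payoffs -2, -4, -5, 3 → best response Bluff.
Side B against Bluff: payoffs -5, 2, 0, -4 → best response Push.
Mutual best responses: (Concede, Hold); (Bluff, Push).

The pure Nash equilibria are (Concede, Hold), (Bluff, Push).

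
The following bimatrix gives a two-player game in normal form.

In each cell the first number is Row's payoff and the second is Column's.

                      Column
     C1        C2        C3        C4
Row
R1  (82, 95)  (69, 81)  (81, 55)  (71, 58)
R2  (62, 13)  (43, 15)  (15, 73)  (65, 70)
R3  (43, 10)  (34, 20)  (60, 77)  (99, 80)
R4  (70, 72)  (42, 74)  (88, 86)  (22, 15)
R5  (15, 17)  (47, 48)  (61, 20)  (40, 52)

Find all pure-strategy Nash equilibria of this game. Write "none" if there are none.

(R1, C1) and (R3, C4) and (R4, C3)

Row against C1: payoffs 82, 62, 43, 70, 15 → best response R1.
Row against C2: payoffs 69, 43, 34, 42, 47 → best response R1.
Row against C3: payoffs 81, 15, 60, 88, 61 → best response R4.
Row against C4: payoffs 71, 65, 99, 22, 40 → best response R3.
Column against R1: payoffs 95, 81, 55, 58 → best response C1.
Column against R2: payoffs 13, 15, 73, 70 → best response C3.
Column against R3: payoffs 10, 20, 77, 80 → best response C4.
Column against R4: payoffs 72, 74, 86, 15 → best response C3.
Column against R5: payoffs 17, 48, 20, 52 → best response C4.
Mutual best responses: (R1, C1); (R3, C4); (R4, C3).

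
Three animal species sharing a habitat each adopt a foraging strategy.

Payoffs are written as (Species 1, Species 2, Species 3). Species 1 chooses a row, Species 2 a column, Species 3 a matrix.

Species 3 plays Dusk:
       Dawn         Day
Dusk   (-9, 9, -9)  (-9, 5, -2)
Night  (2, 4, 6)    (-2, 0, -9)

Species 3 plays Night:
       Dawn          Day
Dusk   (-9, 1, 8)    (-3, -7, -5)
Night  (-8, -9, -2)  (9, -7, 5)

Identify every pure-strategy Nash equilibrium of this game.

Mark each player's best response to every combination of opponents' strategies; a profile where every player is best-responding is a pure Nash equilibrium.
Species 1 against (Dawn, Dusk): payoffs -9, 2 → best response Night.
Species 1 against (Dawn, Night): payoffs -9, -8 → best response Night.
Species 1 against (Day, Dusk): payoffs -9, -2 → best response Night.
Species 1 against (Day, Night): payoffs -3, 9 → best response Night.
Species 2 against (Dusk, Dusk): payoffs 9, 5 → best response Dawn.
Species 2 against (Dusk, Night): payoffs 1, -7 → best response Dawn.
Species 2 against (Night, Dusk): payoffs 4, 0 → best response Dawn.
Species 2 against (Night, Night): payoffs -9, -7 → best response Day.
Species 3 against (Dusk, Dawn): payoffs -9, 8 → best response Night.
Species 3 against (Dusk, Day): payoffs -2, -5 → best response Dusk.
Species 3 against (Night, Dawn): payoffs 6, -2 → best response Dusk.
Species 3 against (Night, Day): payoffs -9, 5 → best response Night.
Mutual best responses: (Night, Dawn, Dusk); (Night, Day, Night).

(Night, Dawn, Dusk); (Night, Day, Night)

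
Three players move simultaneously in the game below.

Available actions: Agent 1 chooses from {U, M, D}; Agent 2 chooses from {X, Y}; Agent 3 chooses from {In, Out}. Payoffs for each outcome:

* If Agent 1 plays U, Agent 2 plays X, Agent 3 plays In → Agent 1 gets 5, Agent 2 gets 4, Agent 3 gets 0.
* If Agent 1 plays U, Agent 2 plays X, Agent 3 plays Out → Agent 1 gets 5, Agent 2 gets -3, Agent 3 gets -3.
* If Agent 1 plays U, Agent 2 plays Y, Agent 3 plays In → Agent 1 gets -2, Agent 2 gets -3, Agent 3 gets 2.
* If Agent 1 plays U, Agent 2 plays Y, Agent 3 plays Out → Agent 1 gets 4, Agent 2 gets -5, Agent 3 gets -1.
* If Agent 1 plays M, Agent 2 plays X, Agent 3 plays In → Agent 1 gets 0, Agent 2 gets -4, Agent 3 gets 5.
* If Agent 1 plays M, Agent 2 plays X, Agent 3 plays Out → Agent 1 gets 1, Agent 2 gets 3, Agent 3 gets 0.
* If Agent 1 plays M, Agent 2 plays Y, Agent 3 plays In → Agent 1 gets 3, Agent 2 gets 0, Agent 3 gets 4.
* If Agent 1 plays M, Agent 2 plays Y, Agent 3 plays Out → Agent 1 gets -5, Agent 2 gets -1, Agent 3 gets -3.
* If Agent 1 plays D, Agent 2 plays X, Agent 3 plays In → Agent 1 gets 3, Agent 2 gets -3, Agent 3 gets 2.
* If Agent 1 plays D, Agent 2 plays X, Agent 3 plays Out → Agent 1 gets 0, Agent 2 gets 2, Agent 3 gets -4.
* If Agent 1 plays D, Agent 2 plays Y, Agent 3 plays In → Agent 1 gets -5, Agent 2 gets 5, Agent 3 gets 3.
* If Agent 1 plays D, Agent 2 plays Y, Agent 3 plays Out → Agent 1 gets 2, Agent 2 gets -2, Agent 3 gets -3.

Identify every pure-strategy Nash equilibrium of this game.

Pure-strategy Nash equilibria: (U, X, In), (M, Y, In)

Mark each player's best response to every combination of opponents' strategies; a profile where every player is best-responding is a pure Nash equilibrium.
Agent 1 against (X, In): payoffs 5, 0, 3 → best response U.
Agent 1 against (X, Out): payoffs 5, 1, 0 → best response U.
Agent 1 against (Y, In): payoffs -2, 3, -5 → best response M.
Agent 1 against (Y, Out): payoffs 4, -5, 2 → best response U.
Agent 2 against (U, In): payoffs 4, -3 → best response X.
Agent 2 against (U, Out): payoffs -3, -5 → best response X.
Agent 2 against (M, In): payoffs -4, 0 → best response Y.
Agent 2 against (M, Out): payoffs 3, -1 → best response X.
Agent 2 against (D, In): payoffs -3, 5 → best response Y.
Agent 2 against (D, Out): payoffs 2, -2 → best response X.
Agent 3 against (U, X): payoffs 0, -3 → best response In.
Agent 3 against (U, Y): payoffs 2, -1 → best response In.
Agent 3 against (M, X): payoffs 5, 0 → best response In.
Agent 3 against (M, Y): payoffs 4, -3 → best response In.
Agent 3 against (D, X): payoffs 2, -4 → best response In.
Agent 3 against (D, Y): payoffs 3, -3 → best response In.
Mutual best responses: (U, X, In); (M, Y, In).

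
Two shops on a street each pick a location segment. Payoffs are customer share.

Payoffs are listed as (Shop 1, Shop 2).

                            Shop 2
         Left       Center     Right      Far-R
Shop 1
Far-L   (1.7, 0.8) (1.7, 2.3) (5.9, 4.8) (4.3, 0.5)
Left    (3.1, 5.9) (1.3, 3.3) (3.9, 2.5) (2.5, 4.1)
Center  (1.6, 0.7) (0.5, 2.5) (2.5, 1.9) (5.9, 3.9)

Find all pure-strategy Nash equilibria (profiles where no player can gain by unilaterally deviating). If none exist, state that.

(Far-L, Right); (Left, Left); (Center, Far-R)

Mark each player's best response to every combination of opponents' strategies; a profile where every player is best-responding is a pure Nash equilibrium.
Shop 1 against Left: payoffs 1.7, 3.1, 1.6 → best response Left.
Shop 1 against Center: payoffs 1.7, 1.3, 0.5 → best response Far-L.
Shop 1 against Right: payoffs 5.9, 3.9, 2.5 → best response Far-L.
Shop 1 against Far-R: payoffs 4.3, 2.5, 5.9 → best response Center.
Shop 2 against Far-L: payoffs 0.8, 2.3, 4.8, 0.5 → best response Right.
Shop 2 against Left: payoffs 5.9, 3.3, 2.5, 4.1 → best response Left.
Shop 2 against Center: payoffs 0.7, 2.5, 1.9, 3.9 → best response Far-R.
Mutual best responses: (Far-L, Right); (Left, Left); (Center, Far-R).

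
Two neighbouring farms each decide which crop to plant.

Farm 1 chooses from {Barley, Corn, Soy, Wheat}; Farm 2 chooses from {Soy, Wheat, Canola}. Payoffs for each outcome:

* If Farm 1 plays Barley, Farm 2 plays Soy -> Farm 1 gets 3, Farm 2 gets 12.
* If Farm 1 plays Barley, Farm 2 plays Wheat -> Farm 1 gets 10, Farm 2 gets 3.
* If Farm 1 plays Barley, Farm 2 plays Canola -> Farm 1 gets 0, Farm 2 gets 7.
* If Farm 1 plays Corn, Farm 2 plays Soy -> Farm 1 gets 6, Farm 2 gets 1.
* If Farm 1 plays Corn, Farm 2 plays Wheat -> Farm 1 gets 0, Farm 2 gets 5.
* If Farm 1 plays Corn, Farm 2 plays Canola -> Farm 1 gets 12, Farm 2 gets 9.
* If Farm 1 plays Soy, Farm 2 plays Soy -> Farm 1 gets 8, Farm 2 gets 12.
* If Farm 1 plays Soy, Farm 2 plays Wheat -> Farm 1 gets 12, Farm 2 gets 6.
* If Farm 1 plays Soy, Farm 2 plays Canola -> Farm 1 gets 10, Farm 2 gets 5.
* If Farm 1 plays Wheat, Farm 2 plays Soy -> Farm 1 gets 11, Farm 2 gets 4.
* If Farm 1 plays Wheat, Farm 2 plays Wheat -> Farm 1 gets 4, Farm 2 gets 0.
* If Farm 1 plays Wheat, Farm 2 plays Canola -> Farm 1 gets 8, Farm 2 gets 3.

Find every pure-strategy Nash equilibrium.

Farm 1 against Soy: payoffs 3, 6, 8, 11 → best response Wheat.
Farm 1 against Wheat: payoffs 10, 0, 12, 4 → best response Soy.
Farm 1 against Canola: payoffs 0, 12, 10, 8 → best response Corn.
Farm 2 against Barley: payoffs 12, 3, 7 → best response Soy.
Farm 2 against Corn: payoffs 1, 5, 9 → best response Canola.
Farm 2 against Soy: payoffs 12, 6, 5 → best response Soy.
Farm 2 against Wheat: payoffs 4, 0, 3 → best response Soy.
Mutual best responses: (Corn, Canola); (Wheat, Soy).

Pure-strategy Nash equilibria: (Corn, Canola), (Wheat, Soy)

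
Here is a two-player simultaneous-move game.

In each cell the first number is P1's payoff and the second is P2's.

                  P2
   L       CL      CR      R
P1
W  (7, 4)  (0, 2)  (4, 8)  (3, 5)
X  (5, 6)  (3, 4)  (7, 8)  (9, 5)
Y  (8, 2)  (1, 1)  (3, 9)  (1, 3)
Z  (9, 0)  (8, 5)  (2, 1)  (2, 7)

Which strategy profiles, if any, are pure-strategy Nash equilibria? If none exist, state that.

(W, L): P1 can switch to Y (7 → 8). Not NE.
(W, CL): P1 can switch to X (0 → 3). Not NE.
(W, CR): P1 can switch to X (4 → 7). Not NE.
(W, R): P1 can switch to X (3 → 9). Not NE.
(X, L): P1 can switch to W (5 → 7). Not NE.
(X, CL): P1 can switch to Z (3 → 8). Not NE.
(X, CR): P1 gets 7, best alternative 4; P2 gets 8, best alternative 6. No profitable deviation — NE.
(X, R): P2 can switch to L (5 → 6). Not NE.
(Y, L): P1 can switch to Z (8 → 9). Not NE.
(The remaining 7 profiles each have a profitable deviation by the same check.)

(X, CR)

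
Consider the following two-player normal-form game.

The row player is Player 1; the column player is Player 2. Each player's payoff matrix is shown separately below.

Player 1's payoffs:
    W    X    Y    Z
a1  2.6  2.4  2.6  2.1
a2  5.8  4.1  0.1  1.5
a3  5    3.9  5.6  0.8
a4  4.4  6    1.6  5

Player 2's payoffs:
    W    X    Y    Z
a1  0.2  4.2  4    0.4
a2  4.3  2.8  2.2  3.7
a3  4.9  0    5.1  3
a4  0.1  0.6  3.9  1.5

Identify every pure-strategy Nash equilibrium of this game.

For each strategy profile, look for a profitable unilateral deviation.
(a1, W): Player 1 can switch to a2 (2.6 → 5.8). Not NE.
(a1, X): Player 1 can switch to a2 (2.4 → 4.1). Not NE.
(a1, Y): Player 1 can switch to a3 (2.6 → 5.6). Not NE.
(a1, Z): Player 1 can switch to a4 (2.1 → 5). Not NE.
(a2, W): Player 1 gets 5.8, best alternative 5; Player 2 gets 4.3, best alternative 3.7. No profitable deviation — NE.
(a2, X): Player 1 can switch to a4 (4.1 → 6). Not NE.
(a2, Y): Player 1 can switch to a1 (0.1 → 2.6). Not NE.
(a2, Z): Player 1 can switch to a1 (1.5 → 2.1). Not NE.
(a3, W): Player 1 can switch to a2 (5 → 5.8). Not NE.
(a3, Y): Player 1 gets 5.6, best alternative 2.6; Player 2 gets 5.1, best alternative 4.9. No profitable deviation — NE.
(The remaining 6 profiles each have a profitable deviation by the same check.)

(a2, W); (a3, Y)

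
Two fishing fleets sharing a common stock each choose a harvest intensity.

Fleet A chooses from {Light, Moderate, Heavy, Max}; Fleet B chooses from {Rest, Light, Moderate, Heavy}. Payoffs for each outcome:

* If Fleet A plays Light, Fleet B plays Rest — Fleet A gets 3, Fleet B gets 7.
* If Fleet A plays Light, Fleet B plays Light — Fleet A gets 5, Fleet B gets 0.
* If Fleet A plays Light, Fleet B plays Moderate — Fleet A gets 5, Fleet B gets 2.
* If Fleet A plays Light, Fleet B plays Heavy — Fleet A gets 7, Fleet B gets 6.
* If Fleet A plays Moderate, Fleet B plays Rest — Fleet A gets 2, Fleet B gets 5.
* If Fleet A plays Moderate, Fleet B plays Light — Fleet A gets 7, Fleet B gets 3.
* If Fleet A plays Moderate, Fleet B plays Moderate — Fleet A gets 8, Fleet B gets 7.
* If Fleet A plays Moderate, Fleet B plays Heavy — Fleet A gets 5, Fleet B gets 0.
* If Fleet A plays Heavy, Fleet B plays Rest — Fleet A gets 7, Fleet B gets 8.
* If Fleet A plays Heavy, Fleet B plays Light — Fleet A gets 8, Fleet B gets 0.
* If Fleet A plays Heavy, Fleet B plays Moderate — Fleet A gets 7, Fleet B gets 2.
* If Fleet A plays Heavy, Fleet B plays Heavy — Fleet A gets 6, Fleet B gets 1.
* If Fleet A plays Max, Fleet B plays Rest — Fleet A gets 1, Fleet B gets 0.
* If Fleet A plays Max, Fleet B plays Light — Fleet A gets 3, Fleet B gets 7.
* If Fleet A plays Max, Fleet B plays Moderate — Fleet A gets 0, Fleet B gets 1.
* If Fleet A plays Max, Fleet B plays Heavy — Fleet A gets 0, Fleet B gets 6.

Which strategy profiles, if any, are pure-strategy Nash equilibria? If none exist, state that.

(Moderate, Moderate), (Heavy, Rest)

For each strategy profile, look for a profitable unilateral deviation.
(Light, Rest): Fleet A can switch to Heavy (3 → 7). Not NE.
(Light, Light): Fleet A can switch to Moderate (5 → 7). Not NE.
(Light, Moderate): Fleet A can switch to Moderate (5 → 8). Not NE.
(Light, Heavy): Fleet B can switch to Rest (6 → 7). Not NE.
(Moderate, Rest): Fleet A can switch to Light (2 → 3). Not NE.
(Moderate, Light): Fleet A can switch to Heavy (7 → 8). Not NE.
(Moderate, Moderate): Fleet A gets 8, best alternative 7; Fleet B gets 7, best alternative 5. No profitable deviation — NE.
(Moderate, Heavy): Fleet A can switch to Light (5 → 7). Not NE.
(Heavy, Rest): Fleet A gets 7, best alternative 3; Fleet B gets 8, best alternative 2. No profitable deviation — NE.
(Heavy, Light): Fleet B can switch to Rest (0 → 8). Not NE.
(Heavy, Moderate): Fleet A can switch to Moderate (7 → 8). Not NE.
(Heavy, Heavy): Fleet A can switch to Light (6 → 7). Not NE.
(Max, Rest): Fleet A can switch to Light (1 → 3). Not NE.
(Max, Light): Fleet A can switch to Light (3 → 5). Not NE.
(The remaining 2 profiles each have a profitable deviation by the same check.)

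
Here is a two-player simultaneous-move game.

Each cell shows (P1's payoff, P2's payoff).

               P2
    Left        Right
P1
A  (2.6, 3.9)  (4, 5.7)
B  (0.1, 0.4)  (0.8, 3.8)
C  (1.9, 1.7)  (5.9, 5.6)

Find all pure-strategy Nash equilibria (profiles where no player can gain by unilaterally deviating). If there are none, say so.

(A, Left): P2 can switch to Right (3.9 → 5.7). Not NE.
(A, Right): P1 can switch to C (4 → 5.9). Not NE.
(B, Left): P1 can switch to A (0.1 → 2.6). Not NE.
(B, Right): P1 can switch to A (0.8 → 4). Not NE.
(C, Left): P1 can switch to A (1.9 → 2.6). Not NE.
(C, Right): P1 gets 5.9, best alternative 4; P2 gets 5.6, best alternative 1.7. No profitable deviation — NE.

The unique pure-strategy Nash equilibrium is (C, Right).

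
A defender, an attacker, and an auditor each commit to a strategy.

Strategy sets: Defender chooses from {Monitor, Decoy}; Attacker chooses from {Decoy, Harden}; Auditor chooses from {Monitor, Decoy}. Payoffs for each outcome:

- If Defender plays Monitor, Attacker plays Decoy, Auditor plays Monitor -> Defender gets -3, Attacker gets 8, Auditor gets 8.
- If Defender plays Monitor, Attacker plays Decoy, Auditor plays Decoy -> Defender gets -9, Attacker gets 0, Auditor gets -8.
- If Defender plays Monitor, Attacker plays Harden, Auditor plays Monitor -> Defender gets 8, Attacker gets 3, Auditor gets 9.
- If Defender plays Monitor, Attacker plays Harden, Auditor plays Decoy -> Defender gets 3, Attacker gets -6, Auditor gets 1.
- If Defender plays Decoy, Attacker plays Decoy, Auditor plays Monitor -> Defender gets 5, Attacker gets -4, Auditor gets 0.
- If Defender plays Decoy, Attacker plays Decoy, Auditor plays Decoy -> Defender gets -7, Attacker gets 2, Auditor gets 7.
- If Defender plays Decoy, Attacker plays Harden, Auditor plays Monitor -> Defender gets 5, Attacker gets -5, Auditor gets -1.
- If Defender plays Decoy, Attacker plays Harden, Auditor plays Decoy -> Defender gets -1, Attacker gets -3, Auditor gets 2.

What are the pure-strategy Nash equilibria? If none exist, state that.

The unique pure-strategy Nash equilibrium is (Decoy, Decoy, Decoy).

(Monitor, Decoy, Monitor): Defender can switch to Decoy (-3 → 5). Not NE.
(Monitor, Decoy, Decoy): Defender can switch to Decoy (-9 → -7). Not NE.
(Monitor, Harden, Monitor): Attacker can switch to Decoy (3 → 8). Not NE.
(Monitor, Harden, Decoy): Attacker can switch to Decoy (-6 → 0). Not NE.
(Decoy, Decoy, Monitor): Auditor can switch to Decoy (0 → 7). Not NE.
(Decoy, Decoy, Decoy): Defender gets -7, best alternative -9; Attacker gets 2, best alternative -3; Auditor gets 7, best alternative 0. No profitable deviation — NE.
(Decoy, Harden, Monitor): Defender can switch to Monitor (5 → 8). Not NE.
(Decoy, Harden, Decoy): Defender can switch to Monitor (-1 → 3). Not NE.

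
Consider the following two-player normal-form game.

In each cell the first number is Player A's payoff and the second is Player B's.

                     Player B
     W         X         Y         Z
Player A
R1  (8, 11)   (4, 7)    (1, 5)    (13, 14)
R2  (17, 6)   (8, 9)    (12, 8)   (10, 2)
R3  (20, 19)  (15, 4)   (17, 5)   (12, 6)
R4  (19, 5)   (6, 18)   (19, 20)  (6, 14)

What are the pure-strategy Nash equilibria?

Pure-strategy Nash equilibria: (R1, Z); (R3, W); (R4, Y)

Player A against W: payoffs 8, 17, 20, 19 → best response R3.
Player A against X: payoffs 4, 8, 15, 6 → best response R3.
Player A against Y: payoffs 1, 12, 17, 19 → best response R4.
Player A against Z: payoffs 13, 10, 12, 6 → best response R1.
Player B against R1: payoffs 11, 7, 5, 14 → best response Z.
Player B against R2: payoffs 6, 9, 8, 2 → best response X.
Player B against R3: payoffs 19, 4, 5, 6 → best response W.
Player B against R4: payoffs 5, 18, 20, 14 → best response Y.
Mutual best responses: (R1, Z); (R3, W); (R4, Y).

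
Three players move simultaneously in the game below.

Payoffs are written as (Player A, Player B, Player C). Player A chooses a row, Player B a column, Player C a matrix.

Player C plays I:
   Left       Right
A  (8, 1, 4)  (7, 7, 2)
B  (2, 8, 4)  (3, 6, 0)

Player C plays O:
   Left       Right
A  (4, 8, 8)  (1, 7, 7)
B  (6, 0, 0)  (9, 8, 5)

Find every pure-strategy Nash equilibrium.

(B, Right, O)

For each player, find the best response to each opponent profile; mutual best responses are the pure NE.
Player A against (Left, I): payoffs 8, 2 → best response A.
Player A against (Left, O): payoffs 4, 6 → best response B.
Player A against (Right, I): payoffs 7, 3 → best response A.
Player A against (Right, O): payoffs 1, 9 → best response B.
Player B against (A, I): payoffs 1, 7 → best response Right.
Player B against (A, O): payoffs 8, 7 → best response Left.
Player B against (B, I): payoffs 8, 6 → best response Left.
Player B against (B, O): payoffs 0, 8 → best response Right.
Player C against (A, Left): payoffs 4, 8 → best response O.
Player C against (A, Right): payoffs 2, 7 → best response O.
Player C against (B, Left): payoffs 4, 0 → best response I.
Player C against (B, Right): payoffs 0, 5 → best response O.
Mutual best responses: (B, Right, O).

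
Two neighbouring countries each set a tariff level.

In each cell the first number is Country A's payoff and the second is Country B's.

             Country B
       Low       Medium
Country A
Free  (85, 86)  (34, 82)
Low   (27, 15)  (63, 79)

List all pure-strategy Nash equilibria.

Pure-strategy Nash equilibria: (Free, Low); (Low, Medium)

For each strategy profile, look for a profitable unilateral deviation.
(Free, Low): Country A gets 85, best alternative 27; Country B gets 86, best alternative 82. No profitable deviation — NE.
(Free, Medium): Country A can switch to Low (34 → 63). Not NE.
(Low, Low): Country A can switch to Free (27 → 85). Not NE.
(Low, Medium): Country A gets 63, best alternative 34; Country B gets 79, best alternative 15. No profitable deviation — NE.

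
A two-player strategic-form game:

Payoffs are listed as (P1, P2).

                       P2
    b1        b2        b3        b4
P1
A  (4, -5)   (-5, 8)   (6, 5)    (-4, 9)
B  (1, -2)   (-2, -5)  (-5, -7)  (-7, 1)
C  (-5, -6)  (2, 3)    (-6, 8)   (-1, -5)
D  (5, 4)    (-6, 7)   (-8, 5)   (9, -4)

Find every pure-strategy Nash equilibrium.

Mark each player's best response to every combination of opponents' strategies; a profile where every player is best-responding is a pure Nash equilibrium.
P1 against b1: payoffs 4, 1, -5, 5 → best response D.
P1 against b2: payoffs -5, -2, 2, -6 → best response C.
P1 against b3: payoffs 6, -5, -6, -8 → best response A.
P1 against b4: payoffs -4, -7, -1, 9 → best response D.
P2 against A: payoffs -5, 8, 5, 9 → best response b4.
P2 against B: payoffs -2, -5, -7, 1 → best response b4.
P2 against C: payoffs -6, 3, 8, -5 → best response b3.
P2 against D: payoffs 4, 7, 5, -4 → best response b2.
No profile is a mutual best response for all players.

none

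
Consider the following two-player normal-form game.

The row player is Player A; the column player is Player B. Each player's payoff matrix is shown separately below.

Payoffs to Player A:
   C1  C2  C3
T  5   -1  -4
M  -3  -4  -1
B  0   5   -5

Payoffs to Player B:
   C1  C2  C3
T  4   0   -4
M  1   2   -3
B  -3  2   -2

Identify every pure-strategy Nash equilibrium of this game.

(T, C1): Player A gets 5, best alternative 0; Player B gets 4, best alternative 0. No profitable deviation — NE.
(T, C2): Player A can switch to B (-1 → 5). Not NE.
(T, C3): Player A can switch to M (-4 → -1). Not NE.
(M, C1): Player A can switch to T (-3 → 5). Not NE.
(M, C2): Player A can switch to T (-4 → -1). Not NE.
(M, C3): Player B can switch to C1 (-3 → 1). Not NE.
(B, C1): Player A can switch to T (0 → 5). Not NE.
(B, C2): Player A gets 5, best alternative -1; Player B gets 2, best alternative -2. No profitable deviation — NE.
(B, C3): Player A can switch to T (-5 → -4). Not NE.

The pure Nash equilibria are (T, C1), (B, C2).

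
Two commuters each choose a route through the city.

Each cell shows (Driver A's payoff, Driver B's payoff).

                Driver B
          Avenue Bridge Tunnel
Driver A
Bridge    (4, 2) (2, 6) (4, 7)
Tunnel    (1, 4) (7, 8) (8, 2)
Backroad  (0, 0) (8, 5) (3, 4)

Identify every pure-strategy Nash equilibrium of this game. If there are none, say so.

For each strategy profile, look for a profitable unilateral deviation.
(Bridge, Avenue): Driver B can switch to Bridge (2 → 6). Not NE.
(Bridge, Bridge): Driver A can switch to Tunnel (2 → 7). Not NE.
(Bridge, Tunnel): Driver A can switch to Tunnel (4 → 8). Not NE.
(Tunnel, Avenue): Driver A can switch to Bridge (1 → 4). Not NE.
(Tunnel, Bridge): Driver A can switch to Backroad (7 → 8). Not NE.
(Tunnel, Tunnel): Driver B can switch to Avenue (2 → 4). Not NE.
(Backroad, Bridge): Driver A gets 8, best alternative 7; Driver B gets 5, best alternative 4. No profitable deviation — NE.
(The remaining 2 profiles each have a profitable deviation by the same check.)

Pure NE: (Backroad, Bridge)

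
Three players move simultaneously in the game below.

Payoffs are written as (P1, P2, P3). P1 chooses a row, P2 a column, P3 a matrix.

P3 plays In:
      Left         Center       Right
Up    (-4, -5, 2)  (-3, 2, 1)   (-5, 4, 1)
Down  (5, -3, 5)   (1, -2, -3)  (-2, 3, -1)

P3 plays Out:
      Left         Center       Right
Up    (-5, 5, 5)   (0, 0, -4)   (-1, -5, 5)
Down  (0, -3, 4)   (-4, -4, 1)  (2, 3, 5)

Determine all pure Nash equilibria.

For each strategy profile, look for a profitable unilateral deviation.
(Up, Left, In): P1 can switch to Down (-4 → 5). Not NE.
(Up, Left, Out): P1 can switch to Down (-5 → 0). Not NE.
(Up, Center, In): P1 can switch to Down (-3 → 1). Not NE.
(Up, Center, Out): P2 can switch to Left (0 → 5). Not NE.
(Up, Right, In): P1 can switch to Down (-5 → -2). Not NE.
(Up, Right, Out): P1 can switch to Down (-1 → 2). Not NE.
(Down, Left, In): P2 can switch to Center (-3 → -2). Not NE.
(Down, Left, Out): P2 can switch to Right (-3 → 3). Not NE.
(Down, Right, Out): P1 gets 2, best alternative -1; P2 gets 3, best alternative -3; P3 gets 5, best alternative -1. No profitable deviation — NE.
(The remaining 3 profiles each have a profitable deviation by the same check.)

Pure NE: (Down, Right, Out)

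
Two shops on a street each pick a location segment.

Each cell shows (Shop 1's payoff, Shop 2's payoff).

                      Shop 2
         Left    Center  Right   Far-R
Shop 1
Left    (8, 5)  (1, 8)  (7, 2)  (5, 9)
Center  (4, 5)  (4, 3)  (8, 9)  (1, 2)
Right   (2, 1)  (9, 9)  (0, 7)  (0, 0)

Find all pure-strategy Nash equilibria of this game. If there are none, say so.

The pure Nash equilibria are (Left, Far-R) and (Center, Right) and (Right, Center).

For each strategy profile, look for a profitable unilateral deviation.
(Left, Left): Shop 2 can switch to Center (5 → 8). Not NE.
(Left, Center): Shop 1 can switch to Center (1 → 4). Not NE.
(Left, Right): Shop 1 can switch to Center (7 → 8). Not NE.
(Left, Far-R): Shop 1 gets 5, best alternative 1; Shop 2 gets 9, best alternative 8. No profitable deviation — NE.
(Center, Left): Shop 1 can switch to Left (4 → 8). Not NE.
(Center, Center): Shop 1 can switch to Right (4 → 9). Not NE.
(Center, Right): Shop 1 gets 8, best alternative 7; Shop 2 gets 9, best alternative 5. No profitable deviation — NE.
(Center, Far-R): Shop 1 can switch to Left (1 → 5). Not NE.
(Right, Left): Shop 1 can switch to Left (2 → 8). Not NE.
(Right, Center): Shop 1 gets 9, best alternative 4; Shop 2 gets 9, best alternative 7. No profitable deviation — NE.
(Right, Right): Shop 1 can switch to Left (0 → 7). Not NE.
(Right, Far-R): Shop 1 can switch to Left (0 → 5). Not NE.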